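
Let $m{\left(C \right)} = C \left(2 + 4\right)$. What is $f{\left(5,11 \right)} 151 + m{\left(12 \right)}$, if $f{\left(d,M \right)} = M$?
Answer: $1733$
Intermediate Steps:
$m{\left(C \right)} = 6 C$ ($m{\left(C \right)} = C 6 = 6 C$)
$f{\left(5,11 \right)} 151 + m{\left(12 \right)} = 11 \cdot 151 + 6 \cdot 12 = 1661 + 72 = 1733$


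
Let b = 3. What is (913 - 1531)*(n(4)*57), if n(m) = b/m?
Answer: -52839/2 ≈ -26420.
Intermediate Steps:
n(m) = 3/m
(913 - 1531)*(n(4)*57) = (913 - 1531)*((3/4)*57) = -618*3*(¼)*57 = -927*57/2 = -618*171/4 = -52839/2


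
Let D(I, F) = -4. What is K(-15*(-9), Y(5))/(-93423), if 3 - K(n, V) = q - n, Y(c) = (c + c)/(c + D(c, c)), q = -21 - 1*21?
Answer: -60/31141 ≈ -0.0019267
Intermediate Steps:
q = -42 (q = -21 - 21 = -42)
Y(c) = 2*c/(-4 + c) (Y(c) = (c + c)/(c - 4) = (2*c)/(-4 + c) = 2*c/(-4 + c))
K(n, V) = 45 + n (K(n, V) = 3 - (-42 - n) = 3 + (42 + n) = 45 + n)
K(-15*(-9), Y(5))/(-93423) = (45 - 15*(-9))/(-93423) = (45 + 135)*(-1/93423) = 180*(-1/93423) = -60/31141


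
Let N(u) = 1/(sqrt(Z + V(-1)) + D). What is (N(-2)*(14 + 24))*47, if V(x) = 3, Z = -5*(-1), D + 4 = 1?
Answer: -5358 - 3572*sqrt(2) ≈ -10410.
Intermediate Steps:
D = -3 (D = -4 + 1 = -3)
Z = 5
N(u) = 1/(-3 + 2*sqrt(2)) (N(u) = 1/(sqrt(5 + 3) - 3) = 1/(sqrt(8) - 3) = 1/(2*sqrt(2) - 3) = 1/(-3 + 2*sqrt(2)))
(N(-2)*(14 + 24))*47 = ((-3 - 2*sqrt(2))*(14 + 24))*47 = ((-3 - 2*sqrt(2))*38)*47 = (-114 - 76*sqrt(2))*47 = -5358 - 3572*sqrt(2)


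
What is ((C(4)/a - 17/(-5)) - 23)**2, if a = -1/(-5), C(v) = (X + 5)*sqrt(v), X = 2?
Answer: 63504/25 ≈ 2540.2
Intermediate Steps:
C(v) = 7*sqrt(v) (C(v) = (2 + 5)*sqrt(v) = 7*sqrt(v))
a = 1/5 (a = -1*(-1/5) = 1/5 ≈ 0.20000)
((C(4)/a - 17/(-5)) - 23)**2 = (((7*sqrt(4))/(1/5) - 17/(-5)) - 23)**2 = (((7*2)*5 - 17*(-1/5)) - 23)**2 = ((14*5 + 17/5) - 23)**2 = ((70 + 17/5) - 23)**2 = (367/5 - 23)**2 = (252/5)**2 = 63504/25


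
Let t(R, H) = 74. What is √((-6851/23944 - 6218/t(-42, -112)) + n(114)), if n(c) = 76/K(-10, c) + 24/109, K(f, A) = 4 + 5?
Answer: I*√1587204311947047974/144849228 ≈ 8.6976*I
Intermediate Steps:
K(f, A) = 9
n(c) = 8500/981 (n(c) = 76/9 + 24/109 = 8500/981)
√((-6851/23944 - 6218/t(-42, -112)) + n(114)) = √((-6851/23944 - 6218/74) + 8500/981) = √((-6851*1/23944 - 6218*1/74) + 8500/981) = √((-6851/23944 - 3109/37) + 8500/981) = √(-74695383/885928 + 8500/981) = √(-65745782723/869095368) = I*√1587204311947047974/144849228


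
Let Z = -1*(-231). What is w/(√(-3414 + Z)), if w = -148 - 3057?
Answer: 3205*I*√3183/3183 ≈ 56.808*I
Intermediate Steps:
Z = 231
w = -3205
w/(√(-3414 + Z)) = -3205/√(-3414 + 231) = -3205*(-I*√3183/3183) = -(-3205)*I*√3183/3183 = 3205*I*√3183/3183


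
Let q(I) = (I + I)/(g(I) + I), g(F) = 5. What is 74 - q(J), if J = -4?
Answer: 82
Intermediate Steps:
q(I) = 2*I/(5 + I) (q(I) = (I + I)/(5 + I) = (2*I)/(5 + I) = 2*I/(5 + I))
74 - q(J) = 74 - 2*(-4)/(5 - 4) = 74 - 2*(-4)/1 = 74 - 2*(-4) = 74 - 1*(-8) = 74 + 8 = 82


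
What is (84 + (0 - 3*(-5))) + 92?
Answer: 191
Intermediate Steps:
(84 + (0 - 3*(-5))) + 92 = (84 + (0 + 15)) + 92 = (84 + 15) + 92 = 99 + 92 = 191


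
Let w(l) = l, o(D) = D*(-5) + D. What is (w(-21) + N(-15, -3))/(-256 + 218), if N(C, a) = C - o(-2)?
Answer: 22/19 ≈ 1.1579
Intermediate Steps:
o(D) = -4*D (o(D) = -5*D + D = -4*D)
N(C, a) = -8 + C (N(C, a) = C - (-4)*(-2) = C - 1*8 = C - 8 = -8 + C)
(w(-21) + N(-15, -3))/(-256 + 218) = (-21 + (-8 - 15))/(-256 + 218) = (-21 - 23)/(-38) = -44*(-1/38) = 22/19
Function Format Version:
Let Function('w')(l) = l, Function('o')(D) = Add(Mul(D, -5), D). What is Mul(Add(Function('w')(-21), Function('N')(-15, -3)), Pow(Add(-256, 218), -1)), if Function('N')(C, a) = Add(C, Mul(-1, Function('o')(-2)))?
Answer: Rational(22, 19) ≈ 1.1579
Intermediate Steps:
Function('o')(D) = Mul(-4, D) (Function('o')(D) = Add(Mul(-5, D), D) = Mul(-4, D))
Function('N')(C, a) = Add(-8, C) (Function('N')(C, a) = Add(C, Mul(-1, Mul(-4, -2))) = Add(C, Mul(-1, 8)) = Add(C, -8) = Add(-8, C))
Mul(Add(Function('w')(-21), Function('N')(-15, -3)), Pow(Add(-256, 218), -1)) = Mul(Add(-21, Add(-8, -15)), Pow(Add(-256, 218), -1)) = Mul(Add(-21, -23), Pow(-38, -1)) = Mul(-44, Rational(-1, 38)) = Rational(22, 19)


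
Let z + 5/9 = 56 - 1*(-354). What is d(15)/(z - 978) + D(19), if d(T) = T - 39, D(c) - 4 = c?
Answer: 117907/5117 ≈ 23.042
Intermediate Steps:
D(c) = 4 + c
d(T) = -39 + T
z = 3685/9 (z = -5/9 + (56 - 1*(-354)) = -5/9 + (56 + 354) = -5/9 + 410 = 3685/9 ≈ 409.44)
d(15)/(z - 978) + D(19) = (-39 + 15)/(3685/9 - 978) + (4 + 19) = -24/(-5117/9) + 23 = -9/5117*(-24) + 23 = 216/5117 + 23 = 117907/5117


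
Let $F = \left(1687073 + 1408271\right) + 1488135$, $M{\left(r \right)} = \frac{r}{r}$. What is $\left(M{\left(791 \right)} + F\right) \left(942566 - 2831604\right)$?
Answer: $-8658367892240$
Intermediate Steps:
$M{\left(r \right)} = 1$
$F = 4583479$ ($F = 3095344 + 1488135 = 4583479$)
$\left(M{\left(791 \right)} + F\right) \left(942566 - 2831604\right) = \left(1 + 4583479\right) \left(942566 - 2831604\right) = 4583480 \left(-1889038\right) = -8658367892240$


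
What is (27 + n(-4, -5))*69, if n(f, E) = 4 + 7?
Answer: 2622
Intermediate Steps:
n(f, E) = 11
(27 + n(-4, -5))*69 = (27 + 11)*69 = 38*69 = 2622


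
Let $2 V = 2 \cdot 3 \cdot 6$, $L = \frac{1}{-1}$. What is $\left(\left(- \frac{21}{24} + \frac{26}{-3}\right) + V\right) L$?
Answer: $- \frac{203}{24} \approx -8.4583$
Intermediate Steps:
$L = -1$
$V = 18$ ($V = \frac{2 \cdot 3 \cdot 6}{2} = \frac{6 \cdot 6}{2} = \frac{1}{2} \cdot 36 = 18$)
$\left(\left(- \frac{21}{24} + \frac{26}{-3}\right) + V\right) L = \left(\left(- \frac{21}{24} + \frac{26}{-3}\right) + 18\right) \left(-1\right) = \left(\left(\left(-21\right) \frac{1}{24} + 26 \left(- \frac{1}{3}\right)\right) + 18\right) \left(-1\right) = \left(\left(- \frac{7}{8} - \frac{26}{3}\right) + 18\right) \left(-1\right) = \left(- \frac{229}{24} + 18\right) \left(-1\right) = \frac{203}{24} \left(-1\right) = - \frac{203}{24}$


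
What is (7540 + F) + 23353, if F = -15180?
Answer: 15713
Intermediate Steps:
(7540 + F) + 23353 = (7540 - 15180) + 23353 = -7640 + 23353 = 15713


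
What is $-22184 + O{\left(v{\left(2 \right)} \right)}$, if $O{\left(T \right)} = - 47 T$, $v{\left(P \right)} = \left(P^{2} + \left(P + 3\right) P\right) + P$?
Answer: $-22936$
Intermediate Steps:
$v{\left(P \right)} = P + P^{2} + P \left(3 + P\right)$ ($v{\left(P \right)} = \left(P^{2} + \left(3 + P\right) P\right) + P = \left(P^{2} + P \left(3 + P\right)\right) + P = P + P^{2} + P \left(3 + P\right)$)
$-22184 + O{\left(v{\left(2 \right)} \right)} = -22184 - 47 \cdot 2 \cdot 2 \left(2 + 2\right) = -22184 - 47 \cdot 2 \cdot 2 \cdot 4 = -22184 - 752 = -22936$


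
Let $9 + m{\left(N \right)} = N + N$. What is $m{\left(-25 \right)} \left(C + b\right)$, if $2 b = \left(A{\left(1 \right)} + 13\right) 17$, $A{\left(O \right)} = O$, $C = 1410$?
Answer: $-90211$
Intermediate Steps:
$b = 119$ ($b = \frac{\left(1 + 13\right) 17}{2} = \frac{14 \cdot 17}{2} = \frac{1}{2} \cdot 238 = 119$)
$m{\left(N \right)} = -9 + 2 N$ ($m{\left(N \right)} = -9 + \left(N + N\right) = -9 + 2 N$)
$m{\left(-25 \right)} \left(C + b\right) = \left(-9 + 2 \left(-25\right)\right) \left(1410 + 119\right) = \left(-9 - 50\right) 1529 = \left(-59\right) 1529 = -90211$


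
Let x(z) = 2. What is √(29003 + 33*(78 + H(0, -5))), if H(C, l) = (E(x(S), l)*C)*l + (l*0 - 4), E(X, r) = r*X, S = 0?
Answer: √31445 ≈ 177.33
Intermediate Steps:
E(X, r) = X*r
H(C, l) = -4 + 2*C*l² (H(C, l) = ((2*l)*C)*l + (l*0 - 4) = (2*C*l)*l + (0 - 4) = 2*C*l² - 4 = -4 + 2*C*l²)
√(29003 + 33*(78 + H(0, -5))) = √(29003 + 33*(78 + (-4 + 2*0*(-5)²))) = √(29003 + 33*(78 + (-4 + 2*0*25))) = √(29003 + 33*(78 + (-4 + 0))) = √(29003 + 33*(78 - 4)) = √(29003 + 33*74) = √(29003 + 2442) = √31445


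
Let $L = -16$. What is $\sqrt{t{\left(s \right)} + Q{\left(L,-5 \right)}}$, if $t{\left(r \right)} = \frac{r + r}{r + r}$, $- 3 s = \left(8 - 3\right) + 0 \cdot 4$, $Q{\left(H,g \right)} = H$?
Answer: $i \sqrt{15} \approx 3.873 i$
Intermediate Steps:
$s = - \frac{5}{3}$ ($s = - \frac{\left(8 - 3\right) + 0 \cdot 4}{3} = - \frac{5 + 0}{3} = \left(- \frac{1}{3}\right) 5 = - \frac{5}{3} \approx -1.6667$)
$t{\left(r \right)} = 1$ ($t{\left(r \right)} = \frac{2 r}{2 r} = 2 r \frac{1}{2 r} = 1$)
$\sqrt{t{\left(s \right)} + Q{\left(L,-5 \right)}} = \sqrt{1 - 16} = \sqrt{-15} = i \sqrt{15}$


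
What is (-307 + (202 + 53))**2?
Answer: 2704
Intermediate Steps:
(-307 + (202 + 53))**2 = (-307 + 255)**2 = (-52)**2 = 2704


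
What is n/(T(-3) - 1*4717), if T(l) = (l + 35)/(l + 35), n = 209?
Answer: -209/4716 ≈ -0.044317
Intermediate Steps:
T(l) = 1 (T(l) = (35 + l)/(35 + l) = 1)
n/(T(-3) - 1*4717) = 209/(1 - 1*4717) = 209/(1 - 4717) = 209/(-4716) = 209*(-1/4716) = -209/4716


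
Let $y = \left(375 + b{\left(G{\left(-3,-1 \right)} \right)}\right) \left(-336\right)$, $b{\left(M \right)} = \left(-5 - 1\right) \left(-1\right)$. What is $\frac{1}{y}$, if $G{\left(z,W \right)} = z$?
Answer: $- \frac{1}{128016} \approx -7.8115 \cdot 10^{-6}$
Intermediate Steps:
$b{\left(M \right)} = 6$ ($b{\left(M \right)} = \left(-6\right) \left(-1\right) = 6$)
$y = -128016$ ($y = \left(375 + 6\right) \left(-336\right) = 381 \left(-336\right) = -128016$)
$\frac{1}{y} = \frac{1}{-128016} = - \frac{1}{128016}$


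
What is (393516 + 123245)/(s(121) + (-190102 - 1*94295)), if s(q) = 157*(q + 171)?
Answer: -73823/34079 ≈ -2.1662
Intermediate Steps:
s(q) = 26847 + 157*q (s(q) = 157*(171 + q) = 26847 + 157*q)
(393516 + 123245)/(s(121) + (-190102 - 1*94295)) = (393516 + 123245)/((26847 + 157*121) + (-190102 - 1*94295)) = 516761/((26847 + 18997) + (-190102 - 94295)) = 516761/(45844 - 284397) = 516761/(-238553) = 516761*(-1/238553) = -73823/34079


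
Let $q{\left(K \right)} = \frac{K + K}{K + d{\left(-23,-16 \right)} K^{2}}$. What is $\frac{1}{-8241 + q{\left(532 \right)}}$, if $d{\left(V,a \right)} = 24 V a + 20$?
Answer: $- \frac{4709265}{38809052863} \approx -0.00012134$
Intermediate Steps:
$d{\left(V,a \right)} = 20 + 24 V a$ ($d{\left(V,a \right)} = 24 V a + 20 = 20 + 24 V a$)
$q{\left(K \right)} = \frac{2 K}{K + 8852 K^{2}}$ ($q{\left(K \right)} = \frac{K + K}{K + \left(20 + 24 \left(-23\right) \left(-16\right)\right) K^{2}} = \frac{2 K}{K + \left(20 + 8832\right) K^{2}} = \frac{2 K}{K + 8852 K^{2}}$)
$\frac{1}{-8241 + q{\left(532 \right)}} = \frac{1}{-8241 + \frac{2}{1 + 8852 \cdot 532}} = \frac{1}{-8241 + \frac{2}{1 + 4709264}} = \frac{1}{-8241 + \frac{2}{4709265}} = \frac{1}{- \frac{38809052863}{4709265}} = - \frac{4709265}{38809052863}$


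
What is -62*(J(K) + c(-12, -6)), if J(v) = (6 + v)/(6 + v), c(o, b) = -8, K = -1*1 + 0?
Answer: 434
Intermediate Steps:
K = -1 (K = -1 + 0 = -1)
J(v) = 1
-62*(J(K) + c(-12, -6)) = -62*(1 - 8) = -62*(-7) = 434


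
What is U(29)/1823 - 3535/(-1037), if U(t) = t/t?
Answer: 6445342/1890451 ≈ 3.4094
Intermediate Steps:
U(t) = 1
U(29)/1823 - 3535/(-1037) = 1/1823 - 3535/(-1037) = 1*(1/1823) - 3535*(-1/1037) = 1/1823 + 3535/1037 = 6445342/1890451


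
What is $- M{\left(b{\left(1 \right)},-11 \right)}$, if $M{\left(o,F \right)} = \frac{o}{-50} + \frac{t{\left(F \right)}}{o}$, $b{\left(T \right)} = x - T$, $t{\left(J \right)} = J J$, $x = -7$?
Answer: $\frac{2993}{200} \approx 14.965$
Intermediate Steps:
$t{\left(J \right)} = J^{2}$
$b{\left(T \right)} = -7 - T$
$M{\left(o,F \right)} = - \frac{o}{50} + \frac{F^{2}}{o}$ ($M{\left(o,F \right)} = \frac{o}{-50} + \frac{F^{2}}{o} = o \left(- \frac{1}{50}\right) + \frac{F^{2}}{o} = - \frac{o}{50} + \frac{F^{2}}{o}$)
$- M{\left(b{\left(1 \right)},-11 \right)} = - (- \frac{-7 - 1}{50} + \frac{\left(-11\right)^{2}}{-7 - 1}) = - (- \frac{-7 - 1}{50} + \frac{121}{-7 - 1}) = - (\left(- \frac{1}{50}\right) \left(-8\right) + \frac{121}{-8}) = - (\frac{4}{25} + 121 \left(- \frac{1}{8}\right)) = - (\frac{4}{25} - \frac{121}{8}) = \left(-1\right) \left(- \frac{2993}{200}\right) = \frac{2993}{200}$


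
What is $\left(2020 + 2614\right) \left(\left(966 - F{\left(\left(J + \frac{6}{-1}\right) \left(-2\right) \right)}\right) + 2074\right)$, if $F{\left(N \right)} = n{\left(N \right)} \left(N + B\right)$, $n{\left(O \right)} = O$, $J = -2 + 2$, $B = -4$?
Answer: $13642496$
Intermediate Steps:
$J = 0$
$F{\left(N \right)} = N \left(-4 + N\right)$ ($F{\left(N \right)} = N \left(N - 4\right) = N \left(-4 + N\right)$)
$\left(2020 + 2614\right) \left(\left(966 - F{\left(\left(J + \frac{6}{-1}\right) \left(-2\right) \right)}\right) + 2074\right) = \left(2020 + 2614\right) \left(\left(966 - \left(0 + \frac{6}{-1}\right) \left(-2\right) \left(-4 + \left(0 + \frac{6}{-1}\right) \left(-2\right)\right)\right) + 2074\right) = 4634 \left(\left(966 - \left(0 + 6 \left(-1\right)\right) \left(-2\right) \left(-4 + \left(0 + 6 \left(-1\right)\right) \left(-2\right)\right)\right) + 2074\right) = 4634 \left(\left(966 - \left(0 - 6\right) \left(-2\right) \left(-4 + \left(0 - 6\right) \left(-2\right)\right)\right) + 2074\right) = 4634 \left(\left(966 - \left(-6\right) \left(-2\right) \left(-4 - -12\right)\right) + 2074\right) = 4634 \left(\left(966 - 12 \left(-4 + 12\right)\right) + 2074\right) = 4634 \left(\left(966 - 12 \cdot 8\right) + 2074\right) = 4634 \left(\left(966 - 96\right) + 2074\right) = 4634 \left(870 + 2074\right) = 4634 \cdot 2944 = 13642496$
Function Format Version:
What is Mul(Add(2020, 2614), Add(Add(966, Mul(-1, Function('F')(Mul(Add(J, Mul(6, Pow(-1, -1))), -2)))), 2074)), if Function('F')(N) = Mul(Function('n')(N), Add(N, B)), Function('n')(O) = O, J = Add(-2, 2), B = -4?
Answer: 13642496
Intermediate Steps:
J = 0
Function('F')(N) = Mul(N, Add(-4, N)) (Function('F')(N) = Mul(N, Add(N, -4)) = Mul(N, Add(-4, N)))
Mul(Add(2020, 2614), Add(Add(966, Mul(-1, Function('F')(Mul(Add(J, Mul(6, Pow(-1, -1))), -2)))), 2074)) = Mul(Add(2020, 2614), Add(Add(966, Mul(-1, Mul(Mul(Add(0, Mul(6, Pow(-1, -1))), -2), Add(-4, Mul(Add(0, Mul(6, Pow(-1, -1))), -2))))), 2074)) = Mul(4634, Add(Add(966, Mul(-1, Mul(Mul(Add(0, Mul(6, -1)), -2), Add(-4, Mul(Add(0, Mul(6, -1)), -2))))), 2074)) = Mul(4634, Add(Add(966, Mul(-1, Mul(Mul(Add(0, -6), -2), Add(-4, Mul(Add(0, -6), -2))))), 2074)) = Mul(4634, Add(Add(966, Mul(-1, Mul(Mul(-6, -2), Add(-4, Mul(-6, -2))))), 2074)) = Mul(4634, Add(Add(966, Mul(-1, Mul(12, Add(-4, 12)))), 2074)) = Mul(4634, Add(Add(966, Mul(-1, Mul(12, 8))), 2074)) = Mul(4634, Add(Add(966, Mul(-1, 96)), 2074)) = Mul(4634, Add(Add(966, -96), 2074)) = Mul(4634, Add(870, 2074)) = Mul(4634, 2944) = 13642496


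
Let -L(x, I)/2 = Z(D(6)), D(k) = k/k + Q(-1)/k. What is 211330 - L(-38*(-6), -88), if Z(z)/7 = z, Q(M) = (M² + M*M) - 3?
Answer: 634025/3 ≈ 2.1134e+5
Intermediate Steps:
Q(M) = -3 + 2*M² (Q(M) = (M² + M²) - 3 = 2*M² - 3 = -3 + 2*M²)
D(k) = 1 - 1/k (D(k) = k/k + (-3 + 2*(-1)²)/k = 1 + (-3 + 2*1)/k = 1 + (-3 + 2)/k = 1 - 1/k)
Z(z) = 7*z
L(x, I) = -35/3 (L(x, I) = -14*(-1 + 6)/6 = -14*(⅙)*5 = -14*5/6 = -2*35/6 = -35/3)
211330 - L(-38*(-6), -88) = 211330 - 1*(-35/3) = 211330 + 35/3 = 634025/3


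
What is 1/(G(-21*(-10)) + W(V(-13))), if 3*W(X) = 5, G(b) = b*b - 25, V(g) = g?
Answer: 3/132230 ≈ 2.2688e-5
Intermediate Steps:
G(b) = -25 + b² (G(b) = b² - 25 = -25 + b²)
W(X) = 5/3 (W(X) = (⅓)*5 = 5/3)
1/(G(-21*(-10)) + W(V(-13))) = 1/((-25 + (-21*(-10))²) + 5/3) = 1/((-25 + 210²) + 5/3) = 1/((-25 + 44100) + 5/3) = 1/(44075 + 5/3) = 1/(132230/3) = 3/132230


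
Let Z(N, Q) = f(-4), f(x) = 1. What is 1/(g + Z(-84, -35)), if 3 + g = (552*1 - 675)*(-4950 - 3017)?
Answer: 1/979939 ≈ 1.0205e-6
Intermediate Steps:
Z(N, Q) = 1
g = 979938 (g = -3 + (552*1 - 675)*(-4950 - 3017) = -3 + (552 - 675)*(-7967) = -3 - 123*(-7967) = -3 + 979941 = 979938)
1/(g + Z(-84, -35)) = 1/(979938 + 1) = 1/979939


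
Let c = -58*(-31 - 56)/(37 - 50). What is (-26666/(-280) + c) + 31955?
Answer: 57624989/1820 ≈ 31662.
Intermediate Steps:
c = -5046/13 (c = -(-5046)/(-13) = -(-5046)*(-1)/13 = -58*87/13 = -5046/13 ≈ -388.15)
(-26666/(-280) + c) + 31955 = (-26666/(-280) - 5046/13) + 31955 = (-26666*(-1/280) - 5046/13) + 31955 = (13333/140 - 5046/13) + 31955 = -533111/1820 + 31955 = 57624989/1820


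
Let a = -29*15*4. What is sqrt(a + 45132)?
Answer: 8*sqrt(678) ≈ 208.31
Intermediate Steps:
a = -1740 (a = -435*4 = -1740)
sqrt(a + 45132) = sqrt(-1740 + 45132) = sqrt(43392) = 8*sqrt(678)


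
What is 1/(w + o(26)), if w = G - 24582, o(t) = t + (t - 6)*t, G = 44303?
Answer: 1/20267 ≈ 4.9341e-5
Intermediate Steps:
o(t) = t + t*(-6 + t) (o(t) = t + (-6 + t)*t = t + t*(-6 + t))
w = 19721 (w = 44303 - 24582 = 19721)
1/(w + o(26)) = 1/(19721 + 26*(-5 + 26)) = 1/(19721 + 26*21) = 1/(19721 + 546) = 1/20267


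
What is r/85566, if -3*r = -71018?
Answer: 35509/128349 ≈ 0.27666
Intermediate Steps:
r = 71018/3 (r = -1/3*(-71018) = 71018/3 ≈ 23673.)
r/85566 = (71018/3)/85566 = (71018/3)*(1/85566) = 35509/128349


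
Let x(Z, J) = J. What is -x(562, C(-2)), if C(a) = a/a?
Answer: -1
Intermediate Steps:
C(a) = 1
-x(562, C(-2)) = -1*1 = -1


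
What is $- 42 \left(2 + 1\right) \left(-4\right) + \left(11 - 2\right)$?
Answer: $513$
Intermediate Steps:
$- 42 \left(2 + 1\right) \left(-4\right) + \left(11 - 2\right) = - 42 \cdot 3 \left(-4\right) + 9 = \left(-42\right) \left(-12\right) + 9 = 504 + 9 = 513$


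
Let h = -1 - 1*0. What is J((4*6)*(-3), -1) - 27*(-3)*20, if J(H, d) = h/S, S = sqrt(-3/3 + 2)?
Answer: 1619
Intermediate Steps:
h = -1 (h = -1 + 0 = -1)
S = 1 (S = sqrt(-3*1/3 + 2) = sqrt(-1 + 2) = sqrt(1) = 1)
J(H, d) = -1 (J(H, d) = -1/1 = -1*1 = -1)
J((4*6)*(-3), -1) - 27*(-3)*20 = -1 - 27*(-3)*20 = -1 + 81*20 = -1 + 1620 = 1619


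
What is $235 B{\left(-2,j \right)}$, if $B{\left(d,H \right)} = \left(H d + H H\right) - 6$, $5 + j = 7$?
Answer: $-1410$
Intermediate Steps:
$j = 2$ ($j = -5 + 7 = 2$)
$B{\left(d,H \right)} = -6 + H^{2} + H d$ ($B{\left(d,H \right)} = \left(H d + H^{2}\right) - 6 = \left(H^{2} + H d\right) - 6 = -6 + H^{2} + H d$)
$235 B{\left(-2,j \right)} = 235 \left(-6 + 2^{2} + 2 \left(-2\right)\right) = 235 \left(-6 + 4 - 4\right) = 235 \left(-6\right) = -1410$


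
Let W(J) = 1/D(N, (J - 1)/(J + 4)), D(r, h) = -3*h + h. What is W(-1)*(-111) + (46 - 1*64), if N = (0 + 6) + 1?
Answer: -405/4 ≈ -101.25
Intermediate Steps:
N = 7 (N = 6 + 1 = 7)
D(r, h) = -2*h
W(J) = -(4 + J)/(2*(-1 + J)) (W(J) = 1/(-2*(J - 1)/(J + 4)) = 1/(-2*(-1 + J)/(4 + J)) = -(4 + J)/(2*(-1 + J)))
W(-1)*(-111) + (46 - 1*64) = ((4 - 1)/(2*(1 - 1*(-1))))*(-111) + (46 - 1*64) = ((½)*3/(1 + 1))*(-111) + (46 - 64) = ((½)*3/2)*(-111) - 18 = ((½)*(½)*3)*(-111) - 18 = (¾)*(-111) - 18 = -333/4 - 18 = -405/4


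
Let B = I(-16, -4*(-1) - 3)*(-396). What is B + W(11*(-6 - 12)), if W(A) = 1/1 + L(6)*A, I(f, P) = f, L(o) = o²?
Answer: -791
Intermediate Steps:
W(A) = 1 + 36*A (W(A) = 1/1 + 6²*A = 1 + 36*A)
B = 6336 (B = -16*(-396) = 6336)
B + W(11*(-6 - 12)) = 6336 + (1 + 36*(11*(-6 - 12))) = 6336 + (1 + 36*(11*(-18))) = 6336 + (1 + 36*(-198)) = 6336 + (1 - 7128) = 6336 - 7127 = -791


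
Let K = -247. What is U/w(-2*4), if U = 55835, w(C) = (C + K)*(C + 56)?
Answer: -11167/2448 ≈ -4.5617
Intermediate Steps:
w(C) = (-247 + C)*(56 + C) (w(C) = (C - 247)*(C + 56) = (-247 + C)*(56 + C))
U/w(-2*4) = 55835/(-13832 + (-2*4)**2 - (-382)*4) = 55835/(-13832 + (-8)**2 - 191*(-8)) = 55835/(-13832 + 64 + 1528) = 55835/(-12240) = 55835*(-1/12240) = -11167/2448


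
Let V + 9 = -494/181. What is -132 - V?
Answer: -21769/181 ≈ -120.27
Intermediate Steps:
V = -2123/181 (V = -9 - 494/181 = -2123/181 ≈ -11.729)
-132 - V = -132 - 1*(-2123/181) = -132 + 2123/181 = -21769/181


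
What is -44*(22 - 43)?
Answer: 924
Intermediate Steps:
-44*(22 - 43) = -44*(-21) = 924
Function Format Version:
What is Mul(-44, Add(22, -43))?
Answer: 924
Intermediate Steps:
Mul(-44, Add(22, -43)) = Mul(-44, -21) = 924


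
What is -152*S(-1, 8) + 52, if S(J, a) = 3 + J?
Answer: -252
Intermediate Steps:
-152*S(-1, 8) + 52 = -152*(3 - 1) + 52 = -152*2 + 52 = -304 + 52 = -252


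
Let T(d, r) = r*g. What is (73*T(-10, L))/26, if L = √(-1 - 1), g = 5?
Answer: 365*I*√2/26 ≈ 19.853*I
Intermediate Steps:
L = I*√2 (L = √(-2) = I*√2 ≈ 1.4142*I)
T(d, r) = 5*r (T(d, r) = r*5 = 5*r)
(73*T(-10, L))/26 = (73*(5*(I*√2)))/26 = (73*(5*I*√2))*(1/26) = (365*I*√2)*(1/26) = 365*I*√2/26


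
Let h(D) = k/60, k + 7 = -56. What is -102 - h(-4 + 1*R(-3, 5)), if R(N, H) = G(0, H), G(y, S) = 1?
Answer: -2019/20 ≈ -100.95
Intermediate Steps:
R(N, H) = 1
k = -63 (k = -7 - 56 = -63)
h(D) = -21/20 (h(D) = -63/60 = -63*1/60 = -21/20)
-102 - h(-4 + 1*R(-3, 5)) = -102 - 1*(-21/20) = -102 + 21/20 = -2019/20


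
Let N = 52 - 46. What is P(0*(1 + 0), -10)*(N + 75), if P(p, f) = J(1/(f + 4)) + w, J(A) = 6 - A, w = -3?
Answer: 513/2 ≈ 256.50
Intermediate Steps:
P(p, f) = 3 - 1/(4 + f) (P(p, f) = (6 - 1/(f + 4)) - 3 = (6 - 1/(4 + f)) - 3 = 3 - 1/(4 + f))
N = 6
P(0*(1 + 0), -10)*(N + 75) = ((11 + 3*(-10))/(4 - 10))*(6 + 75) = ((11 - 30)/(-6))*81 = -1/6*(-19)*81 = (19/6)*81 = 513/2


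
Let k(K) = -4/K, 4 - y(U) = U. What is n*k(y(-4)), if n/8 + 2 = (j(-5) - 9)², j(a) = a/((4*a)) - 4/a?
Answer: -24481/100 ≈ -244.81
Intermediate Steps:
j(a) = ¼ - 4/a (j(a) = a*(1/(4*a)) - 4/a = ¼ - 4/a)
y(U) = 4 - U
n = 24481/50 (n = -16 + 8*((¼)*(-16 - 5)/(-5) - 9)² = -16 + 8*((¼)*(-⅕)*(-21) - 9)² = -16 + 8*(21/20 - 9)² = -16 + 8*(-159/20)² = -16 + 8*(25281/400) = -16 + 25281/50 = 24481/50 ≈ 489.62)
n*k(y(-4)) = 24481*(-4/(4 - 1*(-4)))/50 = 24481*(-4/(4 + 4))/50 = 24481*(-4/8)/50 = 24481*(-4*⅛)/50 = (24481/50)*(-½) = -24481/100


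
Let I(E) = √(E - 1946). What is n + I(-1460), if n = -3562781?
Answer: -3562781 + I*√3406 ≈ -3.5628e+6 + 58.361*I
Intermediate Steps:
I(E) = √(-1946 + E)
n + I(-1460) = -3562781 + √(-1946 - 1460) = -3562781 + √(-3406) = -3562781 + I*√3406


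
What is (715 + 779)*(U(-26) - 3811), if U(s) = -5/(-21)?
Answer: -39852948/7 ≈ -5.6933e+6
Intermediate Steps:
U(s) = 5/21 (U(s) = -5*(-1/21) = 5/21)
(715 + 779)*(U(-26) - 3811) = (715 + 779)*(5/21 - 3811) = 1494*(-80026/21) = -39852948/7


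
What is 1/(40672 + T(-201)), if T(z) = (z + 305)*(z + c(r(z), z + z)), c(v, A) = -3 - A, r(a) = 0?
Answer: 1/61264 ≈ 1.6323e-5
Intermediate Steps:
T(z) = (-3 - z)*(305 + z) (T(z) = (z + 305)*(z + (-3 - (z + z))) = (305 + z)*(z + (-3 - 2*z)) = (305 + z)*(-3 - z) = (-3 - z)*(305 + z))
1/(40672 + T(-201)) = 1/(40672 + (-915 - 1*(-201)² - 308*(-201))) = 1/(40672 + (-915 - 1*40401 + 61908)) = 1/(40672 + (-915 - 40401 + 61908)) = 1/(40672 + 20592) = 1/61264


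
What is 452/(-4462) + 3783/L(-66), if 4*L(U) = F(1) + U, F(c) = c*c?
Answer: -2598014/11155 ≈ -232.90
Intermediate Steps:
F(c) = c²
L(U) = ¼ + U/4 (L(U) = (1² + U)/4 = (1 + U)/4 = ¼ + U/4)
452/(-4462) + 3783/L(-66) = 452/(-4462) + 3783/(¼ + (¼)*(-66)) = 452*(-1/4462) + 3783/(¼ - 33/2) = -226/2231 + 3783/(-65/4) = -226/2231 + 3783*(-4/65) = -226/2231 - 1164/5 = -2598014/11155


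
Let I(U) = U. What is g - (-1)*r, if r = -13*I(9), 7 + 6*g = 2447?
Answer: 869/3 ≈ 289.67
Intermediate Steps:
g = 1220/3 (g = -7/6 + (⅙)*2447 = -7/6 + 2447/6 = 1220/3 ≈ 406.67)
r = -117 (r = -13*9 = -117)
g - (-1)*r = 1220/3 - (-1)*(-117) = 1220/3 - 1*117 = 1220/3 - 117 = 869/3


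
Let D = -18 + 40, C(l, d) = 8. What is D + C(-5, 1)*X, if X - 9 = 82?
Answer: 750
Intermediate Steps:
X = 91 (X = 9 + 82 = 91)
D = 22
D + C(-5, 1)*X = 22 + 8*91 = 22 + 728 = 750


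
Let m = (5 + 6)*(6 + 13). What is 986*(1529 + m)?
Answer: 1713668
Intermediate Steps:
m = 209 (m = 11*19 = 209)
986*(1529 + m) = 986*(1529 + 209) = 986*1738 = 1713668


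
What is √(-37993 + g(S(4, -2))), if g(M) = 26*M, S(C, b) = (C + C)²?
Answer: I*√36329 ≈ 190.6*I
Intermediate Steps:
S(C, b) = 4*C² (S(C, b) = (2*C)² = 4*C²)
√(-37993 + g(S(4, -2))) = √(-37993 + 26*(4*4²)) = √(-37993 + 26*(4*16)) = √(-37993 + 26*64) = √(-37993 + 1664) = √(-36329) = I*√36329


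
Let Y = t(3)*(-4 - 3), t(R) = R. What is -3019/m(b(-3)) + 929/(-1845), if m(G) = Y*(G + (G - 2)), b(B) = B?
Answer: -1908709/103320 ≈ -18.474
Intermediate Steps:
Y = -21 (Y = 3*(-4 - 3) = 3*(-7) = -21)
m(G) = 42 - 42*G (m(G) = -21*(G + (G - 2)) = -21*(G + (-2 + G)) = -21*(-2 + 2*G) = 42 - 42*G)
-3019/m(b(-3)) + 929/(-1845) = -3019/(42 - 42*(-3)) + 929/(-1845) = -3019/(42 + 126) + 929*(-1/1845) = -3019/168 - 929/1845 = -1908709/103320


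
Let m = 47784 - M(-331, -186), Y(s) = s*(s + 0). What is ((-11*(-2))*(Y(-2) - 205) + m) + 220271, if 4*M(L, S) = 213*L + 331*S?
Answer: 1186601/4 ≈ 2.9665e+5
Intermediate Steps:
M(L, S) = 213*L/4 + 331*S/4 (M(L, S) = (213*L + 331*S)/4 = 213*L/4 + 331*S/4)
Y(s) = s² (Y(s) = s*s = s²)
m = 323205/4 (m = 47784 - ((213/4)*(-331) + (331/4)*(-186)) = 47784 - (-70503/4 - 30783/2) = 47784 - 1*(-132069/4) = 47784 + 132069/4 = 323205/4 ≈ 80801.)
((-11*(-2))*(Y(-2) - 205) + m) + 220271 = ((-11*(-2))*((-2)² - 205) + 323205/4) + 220271 = (22*(4 - 205) + 323205/4) + 220271 = (22*(-201) + 323205/4) + 220271 = (-4422 + 323205/4) + 220271 = 305517/4 + 220271 = 1186601/4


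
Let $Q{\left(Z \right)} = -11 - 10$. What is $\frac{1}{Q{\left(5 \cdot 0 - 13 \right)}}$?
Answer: $- \frac{1}{21} \approx -0.047619$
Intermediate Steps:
$Q{\left(Z \right)} = -21$ ($Q{\left(Z \right)} = -11 - 10 = -21$)
$\frac{1}{Q{\left(5 \cdot 0 - 13 \right)}} = \frac{1}{-21} = - \frac{1}{21}$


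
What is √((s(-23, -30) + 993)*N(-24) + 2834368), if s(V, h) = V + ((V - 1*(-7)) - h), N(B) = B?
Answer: 8*√43918 ≈ 1676.5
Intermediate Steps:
s(V, h) = 7 - h + 2*V (s(V, h) = V + ((V + 7) - h) = V + ((7 + V) - h) = V + (7 + V - h) = 7 - h + 2*V)
√((s(-23, -30) + 993)*N(-24) + 2834368) = √(((7 - 1*(-30) + 2*(-23)) + 993)*(-24) + 2834368) = √(((7 + 30 - 46) + 993)*(-24) + 2834368) = √((-9 + 993)*(-24) + 2834368) = √(984*(-24) + 2834368) = √(-23616 + 2834368) = √2810752 = 8*√43918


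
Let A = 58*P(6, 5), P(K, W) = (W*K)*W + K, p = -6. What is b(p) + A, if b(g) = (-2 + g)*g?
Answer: 9096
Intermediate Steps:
P(K, W) = K + K*W**2 (P(K, W) = (K*W)*W + K = K*W**2 + K = K + K*W**2)
b(g) = g*(-2 + g)
A = 9048 (A = 58*(6*(1 + 5**2)) = 58*(6*(1 + 25)) = 58*(6*26) = 58*156 = 9048)
b(p) + A = -6*(-2 - 6) + 9048 = -6*(-8) + 9048 = 48 + 9048 = 9096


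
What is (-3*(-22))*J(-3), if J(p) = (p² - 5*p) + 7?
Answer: 2046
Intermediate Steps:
J(p) = 7 + p² - 5*p
(-3*(-22))*J(-3) = (-3*(-22))*(7 + (-3)² - 5*(-3)) = 66*(7 + 9 + 15) = 66*31 = 2046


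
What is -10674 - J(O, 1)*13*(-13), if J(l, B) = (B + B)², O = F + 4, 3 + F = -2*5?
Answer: -9998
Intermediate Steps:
F = -13 (F = -3 - 2*5 = -3 - 10 = -13)
O = -9 (O = -13 + 4 = -9)
J(l, B) = 4*B² (J(l, B) = (2*B)² = 4*B²)
-10674 - J(O, 1)*13*(-13) = -10674 - (4*1²)*13*(-13) = -10674 - (4*1)*13*(-13) = -10674 - 4*13*(-13) = -10674 - 52*(-13) = -10674 - 1*(-676) = -10674 + 676 = -9998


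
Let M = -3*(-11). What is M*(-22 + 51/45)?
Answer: -3443/5 ≈ -688.60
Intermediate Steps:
M = 33
M*(-22 + 51/45) = 33*(-22 + 51/45) = 33*(-22 + 51*(1/45)) = 33*(-22 + 17/15) = 33*(-313/15) = -3443/5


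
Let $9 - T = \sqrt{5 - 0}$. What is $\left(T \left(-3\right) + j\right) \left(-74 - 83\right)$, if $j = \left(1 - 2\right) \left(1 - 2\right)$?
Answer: $4082 - 471 \sqrt{5} \approx 3028.8$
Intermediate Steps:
$T = 9 - \sqrt{5}$ ($T = 9 - \sqrt{5 - 0} = 9 - \sqrt{5 + 0} = 9 - \sqrt{5} \approx 6.7639$)
$j = 1$ ($j = \left(-1\right) \left(-1\right) = 1$)
$\left(T \left(-3\right) + j\right) \left(-74 - 83\right) = \left(\left(9 - \sqrt{5}\right) \left(-3\right) + 1\right) \left(-74 - 83\right) = \left(\left(-27 + 3 \sqrt{5}\right) + 1\right) \left(-157\right) = \left(-26 + 3 \sqrt{5}\right) \left(-157\right) = 4082 - 471 \sqrt{5}$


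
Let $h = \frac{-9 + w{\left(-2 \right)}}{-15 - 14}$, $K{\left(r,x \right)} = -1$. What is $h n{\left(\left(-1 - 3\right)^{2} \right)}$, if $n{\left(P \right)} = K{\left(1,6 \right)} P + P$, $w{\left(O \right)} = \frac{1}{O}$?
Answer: $0$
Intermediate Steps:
$n{\left(P \right)} = 0$ ($n{\left(P \right)} = - P + P = 0$)
$h = \frac{19}{58}$ ($h = \frac{-9 + \frac{1}{-2}}{-15 - 14} = \frac{-9 - \frac{1}{2}}{-29} = \left(- \frac{19}{2}\right) \left(- \frac{1}{29}\right) = \frac{19}{58} \approx 0.32759$)
$h n{\left(\left(-1 - 3\right)^{2} \right)} = \frac{19}{58} \cdot 0 = 0$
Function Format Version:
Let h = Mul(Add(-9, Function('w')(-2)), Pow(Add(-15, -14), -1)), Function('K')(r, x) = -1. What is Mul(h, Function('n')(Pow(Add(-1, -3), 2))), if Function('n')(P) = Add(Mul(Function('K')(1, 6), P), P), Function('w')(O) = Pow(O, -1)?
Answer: 0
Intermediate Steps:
Function('n')(P) = 0 (Function('n')(P) = Add(Mul(-1, P), P) = 0)
h = Rational(19, 58) (h = Mul(Add(-9, Pow(-2, -1)), Pow(Add(-15, -14), -1)) = Mul(Add(-9, Rational(-1, 2)), Pow(-29, -1)) = Mul(Rational(-19, 2), Rational(-1, 29)) = Rational(19, 58) ≈ 0.32759)
Mul(h, Function('n')(Pow(Add(-1, -3), 2))) = Mul(Rational(19, 58), 0) = 0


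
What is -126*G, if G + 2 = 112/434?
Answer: 6804/31 ≈ 219.48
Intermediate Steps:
G = -54/31 (G = -2 + 112/434 = -2 + 112*(1/434) = -2 + 8/31 = -54/31 ≈ -1.7419)
-126*G = -126*(-54/31) = 6804/31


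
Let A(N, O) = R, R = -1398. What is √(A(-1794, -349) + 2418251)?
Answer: √2416853 ≈ 1554.6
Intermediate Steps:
A(N, O) = -1398
√(A(-1794, -349) + 2418251) = √(-1398 + 2418251) = √2416853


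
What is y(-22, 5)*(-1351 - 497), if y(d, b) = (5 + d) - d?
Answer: -9240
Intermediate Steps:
y(d, b) = 5
y(-22, 5)*(-1351 - 497) = 5*(-1351 - 497) = 5*(-1848) = -9240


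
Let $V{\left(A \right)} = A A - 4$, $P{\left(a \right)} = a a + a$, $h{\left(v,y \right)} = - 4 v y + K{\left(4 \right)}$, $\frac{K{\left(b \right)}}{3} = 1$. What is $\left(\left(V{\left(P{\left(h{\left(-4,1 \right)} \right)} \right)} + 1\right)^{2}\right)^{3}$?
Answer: $9064607889055925565062831865529$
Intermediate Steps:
$K{\left(b \right)} = 3$ ($K{\left(b \right)} = 3 \cdot 1 = 3$)
$h{\left(v,y \right)} = 3 - 4 v y$ ($h{\left(v,y \right)} = - 4 v y + 3 = 3 - 4 v y$)
$P{\left(a \right)} = a + a^{2}$ ($P{\left(a \right)} = a^{2} + a = a + a^{2}$)
$V{\left(A \right)} = -4 + A^{2}$ ($V{\left(A \right)} = A^{2} - 4 = -4 + A^{2}$)
$\left(\left(V{\left(P{\left(h{\left(-4,1 \right)} \right)} \right)} + 1\right)^{2}\right)^{3} = \left(\left(\left(-4 + \left(\left(3 - \left(-16\right) 1\right) \left(1 - \left(-3 - 16\right)\right)\right)^{2}\right) + 1\right)^{2}\right)^{3} = \left(\left(\left(-4 + \left(\left(3 + 16\right) \left(1 + \left(3 + 16\right)\right)\right)^{2}\right) + 1\right)^{2}\right)^{3} = \left(\left(\left(-4 + \left(19 \left(1 + 19\right)\right)^{2}\right) + 1\right)^{2}\right)^{3} = \left(\left(\left(-4 + \left(19 \cdot 20\right)^{2}\right) + 1\right)^{2}\right)^{3} = \left(\left(\left(-4 + 380^{2}\right) + 1\right)^{2}\right)^{3} = \left(\left(\left(-4 + 144400\right) + 1\right)^{2}\right)^{3} = \left(\left(144396 + 1\right)^{2}\right)^{3} = \left(144397^{2}\right)^{3} = 20850493609^{3} = 9064607889055925565062831865529$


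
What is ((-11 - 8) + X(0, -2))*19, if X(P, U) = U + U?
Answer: -437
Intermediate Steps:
X(P, U) = 2*U
((-11 - 8) + X(0, -2))*19 = ((-11 - 8) + 2*(-2))*19 = (-19 - 4)*19 = -23*19 = -437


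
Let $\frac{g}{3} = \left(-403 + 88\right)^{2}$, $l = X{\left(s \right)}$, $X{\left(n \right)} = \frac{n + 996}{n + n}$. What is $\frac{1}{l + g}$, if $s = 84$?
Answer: $\frac{7}{2083770} \approx 3.3593 \cdot 10^{-6}$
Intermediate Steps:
$X{\left(n \right)} = \frac{996 + n}{2 n}$
$l = \frac{45}{7}$ ($l = \frac{996 + 84}{2 \cdot 84} = \frac{1}{2} \cdot \frac{1}{84} \cdot 1080 = \frac{45}{7} \approx 6.4286$)
$g = 297675$ ($g = 3 \left(-403 + 88\right)^{2} = 3 \left(-315\right)^{2} = 3 \cdot 99225 = 297675$)
$\frac{1}{l + g} = \frac{1}{\frac{45}{7} + 297675} = \frac{1}{\frac{2083770}{7}} = \frac{7}{2083770}$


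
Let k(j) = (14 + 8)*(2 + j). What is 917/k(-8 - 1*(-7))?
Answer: 917/22 ≈ 41.682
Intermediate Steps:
k(j) = 44 + 22*j (k(j) = 22*(2 + j) = 44 + 22*j)
917/k(-8 - 1*(-7)) = 917/(44 + 22*(-8 - 1*(-7))) = 917/(44 + 22*(-8 + 7)) = 917/(44 + 22*(-1)) = 917/(44 - 22) = 917/22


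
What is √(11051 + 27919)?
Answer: 3*√4330 ≈ 197.41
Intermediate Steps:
√(11051 + 27919) = √38970 = 3*√4330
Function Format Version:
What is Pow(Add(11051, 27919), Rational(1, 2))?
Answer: Mul(3, Pow(4330, Rational(1, 2))) ≈ 197.41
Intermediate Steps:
Pow(Add(11051, 27919), Rational(1, 2)) = Pow(38970, Rational(1, 2)) = Mul(3, Pow(4330, Rational(1, 2)))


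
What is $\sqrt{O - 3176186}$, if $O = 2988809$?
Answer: $i \sqrt{187377} \approx 432.87 i$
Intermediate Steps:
$\sqrt{O - 3176186} = \sqrt{2988809 - 3176186} = \sqrt{-187377} = i \sqrt{187377}$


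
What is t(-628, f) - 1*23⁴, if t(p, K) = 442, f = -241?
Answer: -279399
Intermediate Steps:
t(-628, f) - 1*23⁴ = 442 - 1*23⁴ = 442 - 1*279841 = 442 - 279841 = -279399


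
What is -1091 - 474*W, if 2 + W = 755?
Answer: -358013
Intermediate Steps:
W = 753 (W = -2 + 755 = 753)
-1091 - 474*W = -1091 - 474*753 = -1091 - 356922 = -358013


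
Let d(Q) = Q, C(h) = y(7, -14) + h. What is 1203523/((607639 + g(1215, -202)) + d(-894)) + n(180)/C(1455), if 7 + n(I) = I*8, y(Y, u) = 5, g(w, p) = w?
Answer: 131417513/44381080 ≈ 2.9611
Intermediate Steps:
C(h) = 5 + h
n(I) = -7 + 8*I (n(I) = -7 + I*8 = -7 + 8*I)
1203523/((607639 + g(1215, -202)) + d(-894)) + n(180)/C(1455) = 1203523/((607639 + 1215) - 894) + (-7 + 8*180)/(5 + 1455) = 1203523/(608854 - 894) + (-7 + 1440)/1460 = 1203523/607960 + 1433*(1/1460) = 1203523*(1/607960) + 1433/1460 = 1203523/607960 + 1433/1460 = 131417513/44381080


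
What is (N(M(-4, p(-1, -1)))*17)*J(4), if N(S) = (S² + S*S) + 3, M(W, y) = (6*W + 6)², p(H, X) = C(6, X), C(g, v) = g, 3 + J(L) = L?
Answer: 3569235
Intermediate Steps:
J(L) = -3 + L
p(H, X) = 6
M(W, y) = (6 + 6*W)²
N(S) = 3 + 2*S² (N(S) = (S² + S²) + 3 = 2*S² + 3 = 3 + 2*S²)
(N(M(-4, p(-1, -1)))*17)*J(4) = ((3 + 2*(36*(1 - 4)²)²)*17)*(-3 + 4) = ((3 + 2*(36*(-3)²)²)*17)*1 = ((3 + 2*(36*9)²)*17)*1 = ((3 + 2*324²)*17)*1 = ((3 + 2*104976)*17)*1 = ((3 + 209952)*17)*1 = (209955*17)*1 = 3569235*1 = 3569235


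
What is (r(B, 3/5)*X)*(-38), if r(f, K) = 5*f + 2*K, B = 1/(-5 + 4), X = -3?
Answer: -2166/5 ≈ -433.20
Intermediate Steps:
B = -1 (B = 1/(-1) = -1)
r(f, K) = 2*K + 5*f
(r(B, 3/5)*X)*(-38) = ((2*(3/5) + 5*(-1))*(-3))*(-38) = ((2*(3*(⅕)) - 5)*(-3))*(-38) = ((2*(⅗) - 5)*(-3))*(-38) = ((6/5 - 5)*(-3))*(-38) = -19/5*(-3)*(-38) = (57/5)*(-38) = -2166/5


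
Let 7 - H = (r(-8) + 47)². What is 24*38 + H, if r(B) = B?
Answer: -602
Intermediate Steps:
H = -1514 (H = 7 - (-8 + 47)² = 7 - 1*39² = 7 - 1*1521 = 7 - 1521 = -1514)
24*38 + H = 24*38 - 1514 = 912 - 1514 = -602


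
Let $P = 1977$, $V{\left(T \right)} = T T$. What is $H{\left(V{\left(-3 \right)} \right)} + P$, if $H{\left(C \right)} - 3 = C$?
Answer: $1989$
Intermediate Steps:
$V{\left(T \right)} = T^{2}$
$H{\left(C \right)} = 3 + C$
$H{\left(V{\left(-3 \right)} \right)} + P = \left(3 + \left(-3\right)^{2}\right) + 1977 = \left(3 + 9\right) + 1977 = 12 + 1977 = 1989$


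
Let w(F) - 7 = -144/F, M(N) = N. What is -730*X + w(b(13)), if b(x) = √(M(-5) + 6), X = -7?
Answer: 4973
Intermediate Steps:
b(x) = 1 (b(x) = √(-5 + 6) = √1 = 1)
w(F) = 7 - 144/F
-730*X + w(b(13)) = -730*(-7) + (7 - 144/1) = 5110 + (7 - 144*1) = 5110 + (7 - 144) = 5110 - 137 = 4973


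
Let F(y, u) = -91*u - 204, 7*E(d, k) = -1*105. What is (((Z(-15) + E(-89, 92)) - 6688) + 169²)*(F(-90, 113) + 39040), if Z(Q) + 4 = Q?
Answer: 623568967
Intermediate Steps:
Z(Q) = -4 + Q
E(d, k) = -15 (E(d, k) = (-1*105)/7 = (⅐)*(-105) = -15)
F(y, u) = -204 - 91*u
(((Z(-15) + E(-89, 92)) - 6688) + 169²)*(F(-90, 113) + 39040) = ((((-4 - 15) - 15) - 6688) + 169²)*((-204 - 91*113) + 39040) = (((-19 - 15) - 6688) + 28561)*((-204 - 10283) + 39040) = ((-34 - 6688) + 28561)*(-10487 + 39040) = (-6722 + 28561)*28553 = 21839*28553 = 623568967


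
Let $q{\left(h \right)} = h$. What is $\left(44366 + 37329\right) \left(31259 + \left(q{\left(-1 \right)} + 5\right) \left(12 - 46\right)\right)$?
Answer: $2542593485$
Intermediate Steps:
$\left(44366 + 37329\right) \left(31259 + \left(q{\left(-1 \right)} + 5\right) \left(12 - 46\right)\right) = \left(44366 + 37329\right) \left(31259 + \left(-1 + 5\right) \left(12 - 46\right)\right) = 81695 \left(31259 + 4 \left(12 - 46\right)\right) = 81695 \left(31259 + 4 \left(-34\right)\right) = 81695 \left(31259 - 136\right) = 81695 \cdot 31123 = 2542593485$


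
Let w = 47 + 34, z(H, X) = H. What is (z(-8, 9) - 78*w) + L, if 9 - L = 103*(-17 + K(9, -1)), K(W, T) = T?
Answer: -4463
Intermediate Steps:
L = 1863 (L = 9 - 103*(-17 - 1) = 9 - 103*(-18) = 9 - 1*(-1854) = 9 + 1854 = 1863)
w = 81
(z(-8, 9) - 78*w) + L = (-8 - 78*81) + 1863 = (-8 - 6318) + 1863 = -6326 + 1863 = -4463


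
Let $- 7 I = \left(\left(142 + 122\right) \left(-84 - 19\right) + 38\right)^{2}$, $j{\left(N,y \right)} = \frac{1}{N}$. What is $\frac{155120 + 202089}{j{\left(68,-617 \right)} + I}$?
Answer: $- \frac{170031484}{50139100681} \approx -0.0033912$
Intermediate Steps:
$I = - \frac{737339716}{7}$ ($I = - \frac{\left(\left(142 + 122\right) \left(-84 - 19\right) + 38\right)^{2}}{7} = - \frac{\left(264 \left(-103\right) + 38\right)^{2}}{7} = - \frac{\left(-27192 + 38\right)^{2}}{7} = - \frac{\left(-27154\right)^{2}}{7} = \left(- \frac{1}{7}\right) 737339716 = - \frac{737339716}{7} \approx -1.0533 \cdot 10^{8}$)
$\frac{155120 + 202089}{j{\left(68,-617 \right)} + I} = \frac{155120 + 202089}{\frac{1}{68} - \frac{737339716}{7}} = \frac{357209}{\frac{1}{68} - \frac{737339716}{7}} = \frac{357209}{- \frac{50139100681}{476}} = 357209 \left(- \frac{476}{50139100681}\right) = - \frac{170031484}{50139100681}$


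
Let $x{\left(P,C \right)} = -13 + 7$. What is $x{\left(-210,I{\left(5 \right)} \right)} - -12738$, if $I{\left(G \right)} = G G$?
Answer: $12732$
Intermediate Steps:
$I{\left(G \right)} = G^{2}$
$x{\left(P,C \right)} = -6$
$x{\left(-210,I{\left(5 \right)} \right)} - -12738 = -6 - -12738 = -6 + 12738 = 12732$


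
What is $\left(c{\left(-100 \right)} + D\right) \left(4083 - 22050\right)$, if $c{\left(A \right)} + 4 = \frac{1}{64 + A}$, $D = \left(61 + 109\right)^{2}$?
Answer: $- \frac{6230087195}{12} \approx -5.1917 \cdot 10^{8}$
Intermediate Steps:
$D = 28900$ ($D = 170^{2} = 28900$)
$c{\left(A \right)} = -4 + \frac{1}{64 + A}$
$\left(c{\left(-100 \right)} + D\right) \left(4083 - 22050\right) = \left(\frac{-255 - -400}{64 - 100} + 28900\right) \left(4083 - 22050\right) = \left(\frac{-255 + 400}{-36} + 28900\right) \left(-17967\right) = \left(\left(- \frac{1}{36}\right) 145 + 28900\right) \left(-17967\right) = \left(- \frac{145}{36} + 28900\right) \left(-17967\right) = \frac{1040255}{36} \left(-17967\right) = - \frac{6230087195}{12}$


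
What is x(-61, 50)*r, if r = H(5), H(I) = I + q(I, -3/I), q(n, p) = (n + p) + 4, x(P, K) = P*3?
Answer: -12261/5 ≈ -2452.2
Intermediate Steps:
x(P, K) = 3*P
q(n, p) = 4 + n + p
H(I) = 4 - 3/I + 2*I (H(I) = I + (4 + I - 3/I) = 4 - 3/I + 2*I)
r = 67/5 (r = 4 - 3/5 + 2*5 = 4 - 3*⅕ + 10 = 4 - ⅗ + 10 = 67/5 ≈ 13.400)
x(-61, 50)*r = (3*(-61))*(67/5) = -183*67/5 = -12261/5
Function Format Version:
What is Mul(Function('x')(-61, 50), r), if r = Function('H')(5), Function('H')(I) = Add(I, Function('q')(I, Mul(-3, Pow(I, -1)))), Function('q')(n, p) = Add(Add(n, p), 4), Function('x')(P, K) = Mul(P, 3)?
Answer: Rational(-12261, 5) ≈ -2452.2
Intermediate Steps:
Function('x')(P, K) = Mul(3, P)
Function('q')(n, p) = Add(4, n, p)
Function('H')(I) = Add(4, Mul(-3, Pow(I, -1)), Mul(2, I)) (Function('H')(I) = Add(I, Add(4, I, Mul(-3, Pow(I, -1)))) = Add(4, Mul(-3, Pow(I, -1)), Mul(2, I)))
r = Rational(67, 5) (r = Add(4, Mul(-3, Pow(5, -1)), Mul(2, 5)) = Add(4, Mul(-3, Rational(1, 5)), 10) = Add(4, Rational(-3, 5), 10) = Rational(67, 5) ≈ 13.400)
Mul(Function('x')(-61, 50), r) = Mul(Mul(3, -61), Rational(67, 5)) = Mul(-183, Rational(67, 5)) = Rational(-12261, 5)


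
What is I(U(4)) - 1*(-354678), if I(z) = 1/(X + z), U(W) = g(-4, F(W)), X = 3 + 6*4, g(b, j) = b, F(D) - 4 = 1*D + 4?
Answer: 8157595/23 ≈ 3.5468e+5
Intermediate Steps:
F(D) = 8 + D (F(D) = 4 + (1*D + 4) = 4 + (D + 4) = 4 + (4 + D) = 8 + D)
X = 27 (X = 3 + 24 = 27)
U(W) = -4
I(z) = 1/(27 + z)
I(U(4)) - 1*(-354678) = 1/(27 - 4) - 1*(-354678) = 1/23 + 354678 = 8157595/23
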